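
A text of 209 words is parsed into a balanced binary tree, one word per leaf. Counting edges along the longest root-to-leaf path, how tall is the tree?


In a balanced binary tree with n leaves the deepest leaf is ceil(log2(n)) edges below the root.
log2(209) = 7.7074
ceil(7.7074) = 8
height (edges) = 8

8


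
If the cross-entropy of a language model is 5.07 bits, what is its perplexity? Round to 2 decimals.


Perplexity formula: PP = 2^H
H = 5.07
PP = 2^5.07
Decompose: 2^5.07 = 2^5 * 2^0.07
2^5 = 32, 2^0.07 ~ 1.0497167
PP ~ 32 * 1.0497167 = 33.5909344
Rounded to 2 decimals: 33.59

33.59


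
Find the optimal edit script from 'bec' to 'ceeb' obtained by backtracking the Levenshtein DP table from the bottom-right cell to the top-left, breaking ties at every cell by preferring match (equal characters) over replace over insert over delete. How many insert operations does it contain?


Edit distance = 3. Backtracking from cell (3, 4) with preference match > replace > insert > delete,
then listing the resulting alignment 'bec' -> 'ceeb' left to right:
  Step 1: insert 'c' [insertion #1]
  Step 2: replace b->e
  Step 3: keep 'e'
  Step 4: replace c->b
Total insertions: 1

1


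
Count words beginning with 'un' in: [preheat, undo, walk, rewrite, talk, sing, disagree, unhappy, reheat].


Checking each word for prefix 'un':
  'preheat' -> no (count: 0)
  'undo' -> YES, starts with 'un' (count: 1)
  'walk' -> no (count: 1)
  'rewrite' -> no (count: 1)
  'talk' -> no (count: 1)
  'sing' -> no (count: 1)
  'disagree' -> no (count: 1)
  'unhappy' -> YES, starts with 'un' (count: 2)
  'reheat' -> no (count: 2)
Total with prefix 'un': 2

2


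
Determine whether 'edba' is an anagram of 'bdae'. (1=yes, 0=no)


Sort characters of 'edba': 'abde'
Sort characters of 'bdae': 'abde'
Sorted forms match -> they ARE anagrams
Result: 1

1


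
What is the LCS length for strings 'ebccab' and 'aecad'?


DP table for LCS of 'ebccab' and 'aecad':
       a  e  c  a  d
    0  0  0  0  0  0
  e 0  0  1  1  1  1
  b 0  0  1  1  1  1
  c 0  0  1  2  2  2
  c 0  0  1  2  2  2
  a 0  1  1  2  3  3
  b 0  1  1  2  3  3
LCS: 'eca'
LCS length = 3

3


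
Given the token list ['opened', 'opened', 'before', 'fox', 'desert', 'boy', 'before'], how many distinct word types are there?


Listing all tokens and tracking unique types:
  Token 1: 'opened' -> NEW (unique so far: 1)
  Token 2: 'opened' -> duplicate (unique so far: 1)
  Token 3: 'before' -> NEW (unique so far: 2)
  Token 4: 'fox' -> NEW (unique so far: 3)
  Token 5: 'desert' -> NEW (unique so far: 4)
  Token 6: 'boy' -> NEW (unique so far: 5)
  Token 7: 'before' -> duplicate (unique so far: 5)
Unique types: ('before', 'boy', 'desert', 'fox', 'opened')
Vocabulary size: 5

5


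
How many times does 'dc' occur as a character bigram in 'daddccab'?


Scanning 'daddccab' for bigram 'dc':
  Position 0: 'da' -> no
  Position 1: 'ad' -> no
  Position 2: 'dd' -> no
  Position 3: 'dc' -> MATCH
  Position 4: 'cc' -> no
  Position 5: 'ca' -> no
  Position 6: 'ab' -> no
Total matches: 1

1


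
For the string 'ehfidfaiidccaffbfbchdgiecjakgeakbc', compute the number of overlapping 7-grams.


String 'ehfidfaiidccaffbfbchdgiecjakgeakbc' has length L = 34.
Number of overlapping n-grams = L - n + 1
Substituting: 34 - 7 + 1 = 28

28


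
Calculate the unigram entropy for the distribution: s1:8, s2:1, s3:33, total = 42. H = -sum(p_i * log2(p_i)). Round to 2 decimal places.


Computing entropy H = -sum(p_i * log2(p_i)):
  s1: p = 8/42 = 0.1905, -p*log2(p) = 0.4557
  s2: p = 1/42 = 0.0238, -p*log2(p) = 0.1284
  s3: p = 33/42 = 0.7857, -p*log2(p) = 0.2734
H = sum of terms = 0.8575
Rounded to 2 decimals: 0.86

0.86


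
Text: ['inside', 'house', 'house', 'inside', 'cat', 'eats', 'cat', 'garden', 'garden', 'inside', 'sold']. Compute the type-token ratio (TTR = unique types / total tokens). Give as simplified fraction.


Tokens: 11
Unique types: ('cat', 'eats', 'garden', 'house', 'inside', 'sold') = 6
TTR = 6/11
Already in lowest terms.

6/11


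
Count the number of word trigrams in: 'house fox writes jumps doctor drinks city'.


Word trigrams from [7] words:
  Trigram 1: (house fox writes)
  Trigram 2: (fox writes jumps)
  Trigram 3: (writes jumps doctor)
  Trigram 4: (jumps doctor drinks)
  Trigram 5: (doctor drinks city)
Total word trigrams: 7 - 2 = 5

5


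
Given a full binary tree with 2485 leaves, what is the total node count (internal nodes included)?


Leaf nodes (terminals): 2485
Internal nodes = n - 1 = 2485 - 1 = 2484
Total = leaves + internal = 2485 + 2484 = 4969

4969


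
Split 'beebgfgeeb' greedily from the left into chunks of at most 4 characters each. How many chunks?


'beebgfgeeb' has 10 characters.
Chunking with max size 4:
  Chunk 1: 'beeb' (positions 0-3)
  Chunk 2: 'gfge' (positions 4-7)
  Chunk 3: 'eb' (positions 8-9)
Total chunks: ceil(10 / 4) = 3

3


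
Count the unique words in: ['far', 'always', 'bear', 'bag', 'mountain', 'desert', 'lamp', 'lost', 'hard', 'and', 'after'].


Listing all tokens and tracking unique types:
  Token 1: 'far' -> NEW (unique so far: 1)
  Token 2: 'always' -> NEW (unique so far: 2)
  Token 3: 'bear' -> NEW (unique so far: 3)
  Token 4: 'bag' -> NEW (unique so far: 4)
  Token 5: 'mountain' -> NEW (unique so far: 5)
  Token 6: 'desert' -> NEW (unique so far: 6)
  Token 7: 'lamp' -> NEW (unique so far: 7)
  Token 8: 'lost' -> NEW (unique so far: 8)
  Token 9: 'hard' -> NEW (unique so far: 9)
  Token 10: 'and' -> NEW (unique so far: 10)
  Token 11: 'after' -> NEW (unique so far: 11)
Unique types: ('after', 'always', 'and', 'bag', 'bear', 'desert', 'far', 'hard', 'lamp', 'lost', 'mountain')
Vocabulary size: 11

11


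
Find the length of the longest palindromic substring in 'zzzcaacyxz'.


Scanning 'zzzcaacyxz' for palindromic substrings.
Substring at positions 3-6: 'caac'.
Check: reverse('caac') = 'caac' -> palindrome confirmed.
Neighbouring characters ('z' / 'y') break symmetry, so it cannot extend further.
No longer palindromic substring exists; longest length = 4

4


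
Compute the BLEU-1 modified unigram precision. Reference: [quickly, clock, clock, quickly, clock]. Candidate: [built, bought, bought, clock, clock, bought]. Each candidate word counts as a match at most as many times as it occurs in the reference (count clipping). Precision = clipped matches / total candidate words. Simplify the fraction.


Reference word counts: {'clock': 3, 'quickly': 2}
Checking each candidate word (with clipping):
  'built' -> not in reference -> no match (matches: 0)
  'bought' -> not in reference -> no match (matches: 0)
  'bought' -> not in reference -> no match (matches: 0)
  'clock' -> in reference (ref count 3, used 1/3) -> match (matches: 1)
  'clock' -> in reference (ref count 3, used 2/3) -> match (matches: 2)
  'bought' -> not in reference -> no match (matches: 2)
Clipped matches: 2, Candidate length: 6
Precision = 2/6 = 1/3

1/3


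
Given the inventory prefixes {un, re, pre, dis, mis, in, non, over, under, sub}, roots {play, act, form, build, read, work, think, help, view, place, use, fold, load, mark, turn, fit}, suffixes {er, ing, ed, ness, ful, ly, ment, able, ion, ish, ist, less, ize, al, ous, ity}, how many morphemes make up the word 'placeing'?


Segmenting 'placeing' against the inventory:
  'place' -> root (morpheme 1)
  'ing' -> suffix (morpheme 2)
Total morphemes: 2

2


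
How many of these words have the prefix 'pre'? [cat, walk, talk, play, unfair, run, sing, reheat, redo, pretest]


Checking each word for prefix 'pre':
  'cat' -> no (count: 0)
  'walk' -> no (count: 0)
  'talk' -> no (count: 0)
  'play' -> no (count: 0)
  'unfair' -> no (count: 0)
  'run' -> no (count: 0)
  'sing' -> no (count: 0)
  'reheat' -> no (count: 0)
  'redo' -> no (count: 0)
  'pretest' -> YES, starts with 'pre' (count: 1)
Total with prefix 'pre': 1

1


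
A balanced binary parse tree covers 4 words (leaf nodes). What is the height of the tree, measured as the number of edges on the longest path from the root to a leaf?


In a balanced binary tree with n leaves the deepest leaf is ceil(log2(n)) edges below the root.
log2(4) = 2.0000
ceil(2.0000) = 2
height (edges) = 2

2


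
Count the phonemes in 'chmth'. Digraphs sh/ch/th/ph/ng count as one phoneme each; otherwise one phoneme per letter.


Parsing 'chmth' greedily, digraphs first:
  'ch' -> digraph (1 consonant phoneme) (phonemes so far: 1)
  'm' -> consonant phoneme (phonemes so far: 2)
  'th' -> digraph (1 consonant phoneme) (phonemes so far: 3)
Total phonemes: 3

3


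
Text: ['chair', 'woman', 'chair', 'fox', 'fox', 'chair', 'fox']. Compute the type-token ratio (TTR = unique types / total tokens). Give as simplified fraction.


Tokens: 7
Unique types: ('chair', 'fox', 'woman') = 3
TTR = 3/7
Already in lowest terms.

3/7


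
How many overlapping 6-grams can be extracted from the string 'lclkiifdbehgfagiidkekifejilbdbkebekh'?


String 'lclkiifdbehgfagiidkekifejilbdbkebekh' has length L = 36.
Number of overlapping n-grams = L - n + 1
Substituting: 36 - 6 + 1 = 31

31


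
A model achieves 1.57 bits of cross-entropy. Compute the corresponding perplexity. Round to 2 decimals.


Perplexity formula: PP = 2^H
H = 1.57
PP = 2^1.57
Decompose: 2^1.57 = 2^1 * 2^0.57
2^1 = 2, 2^0.57 ~ 1.4845236
PP ~ 2 * 1.4845236 = 2.9690472
Rounded to 2 decimals: 2.97

2.97


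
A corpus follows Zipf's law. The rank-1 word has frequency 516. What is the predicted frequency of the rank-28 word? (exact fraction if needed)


Zipf's law: freq(rank) = f1 / rank
f1 = 516, rank = 28
freq = 516 / 28
GCD(516, 28) = 4
Simplified: 129/7

129/7


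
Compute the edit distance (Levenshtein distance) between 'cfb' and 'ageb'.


Building DP table for s1='cfb' (len 3) and s2='ageb' (len 4):
       a  g  e  b
    0  1  2  3  4
  c 1  1  2  3  4
  f 2  2  2  3  4
  b 3  3  3  3  3
Edit distance = dp[3][4] = 3

3


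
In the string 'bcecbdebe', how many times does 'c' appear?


Scanning 'bcecbdebe' for 'c':
  Position 1: 'c' -> MATCH (count: 1)
  Position 3: 'c' -> MATCH (count: 2)
Total occurrences of 'c': 2

2


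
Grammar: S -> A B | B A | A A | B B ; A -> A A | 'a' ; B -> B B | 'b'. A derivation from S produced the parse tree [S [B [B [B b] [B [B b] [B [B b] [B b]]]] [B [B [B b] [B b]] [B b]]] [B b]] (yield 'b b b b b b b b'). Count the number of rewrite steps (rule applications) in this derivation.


Every bracketed nonterminal node [X ...] in the tree is produced by exactly one rule application.
Reading the tree off as a leftmost derivation:
  Step 1: S  =>  B B   (applied S -> B B)
  Step 2: B B  =>  B B B   (applied B -> B B)
  Step 3: B B B  =>  B B B B   (applied B -> B B)
  Step 4: B B B B  =>  b B B B   (applied B -> b)
  Step 5: b B B B  =>  b B B B B   (applied B -> B B)
  Step 6: b B B B B  =>  b b B B B   (applied B -> b)
  Step 7: b b B B B  =>  b b B B B B   (applied B -> B B)
  Step 8: b b B B B B  =>  b b b B B B   (applied B -> b)
  Step 9: b b b B B B  =>  b b b b B B   (applied B -> b)
  Step 10: b b b b B B  =>  b b b b B B B   (applied B -> B B)
  Step 11: b b b b B B B  =>  b b b b B B B B   (applied B -> B B)
  Step 12: b b b b B B B B  =>  b b b b b B B B   (applied B -> b)
  Step 13: b b b b b B B B  =>  b b b b b b B B   (applied B -> b)
  Step 14: b b b b b b B B  =>  b b b b b b b B   (applied B -> b)
  Step 15: b b b b b b b B  =>  b b b b b b b b   (applied B -> b)
Final yield: b b b b b b b b
Total rewrite steps: 15

15


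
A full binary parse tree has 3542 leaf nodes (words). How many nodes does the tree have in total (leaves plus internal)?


Leaf nodes (terminals): 3542
Internal nodes = n - 1 = 3542 - 1 = 3541
Total = leaves + internal = 3542 + 3541 = 7083

7083


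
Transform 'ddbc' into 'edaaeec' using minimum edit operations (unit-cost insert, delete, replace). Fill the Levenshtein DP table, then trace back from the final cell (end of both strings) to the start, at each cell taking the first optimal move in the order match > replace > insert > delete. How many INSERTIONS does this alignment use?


Edit distance = 5. Backtracking from cell (4, 7) with preference match > replace > insert > delete,
then listing the resulting alignment 'ddbc' -> 'edaaeec' left to right:
  Step 1: insert 'e' [insertion #1]
  Step 2: keep 'd'
  Step 3: insert 'a' [insertion #2]
  Step 4: insert 'a' [insertion #3]
  Step 5: replace d->e
  Step 6: replace b->e
  Step 7: keep 'c'
Total insertions: 3

3


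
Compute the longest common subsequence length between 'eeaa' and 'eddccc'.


DP table for LCS of 'eeaa' and 'eddccc':
       e  d  d  c  c  c
    0  0  0  0  0  0  0
  e 0  1  1  1  1  1  1
  e 0  1  1  1  1  1  1
  a 0  1  1  1  1  1  1
  a 0  1  1  1  1  1  1
LCS: 'e'
LCS length = 1

1


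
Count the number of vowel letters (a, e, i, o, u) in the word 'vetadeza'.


Scanning each character of 'vetadeza':
  Position 1: 'v' -> consonant (running count: 0)
  Position 2: 'e' -> vowel (running count: 1)
  Position 3: 't' -> consonant (running count: 1)
  Position 4: 'a' -> vowel (running count: 2)
  Position 5: 'd' -> consonant (running count: 2)
  Position 6: 'e' -> vowel (running count: 3)
  Position 7: 'z' -> consonant (running count: 3)
  Position 8: 'a' -> vowel (running count: 4)
Total vowels: 4

4


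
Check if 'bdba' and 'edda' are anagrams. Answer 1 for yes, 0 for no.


Sort characters of 'bdba': 'abbd'
Sort characters of 'edda': 'adde'
Sorted forms differ -> they are NOT anagrams
Result: 0

0


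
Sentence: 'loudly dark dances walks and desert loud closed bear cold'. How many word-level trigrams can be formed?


Word trigrams from [10] words:
  Trigram 1: (loudly dark dances)
  Trigram 2: (dark dances walks)
  Trigram 3: (dances walks and)
  Trigram 4: (walks and desert)
  Trigram 5: (and desert loud)
  Trigram 6: (desert loud closed)
  Trigram 7: (loud closed bear)
  Trigram 8: (closed bear cold)
Total word trigrams: 10 - 2 = 8

8


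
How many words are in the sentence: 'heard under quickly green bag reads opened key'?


Counting words by splitting on spaces:
  Word 1: 'heard'
  Word 2: 'under'
  Word 3: 'quickly'
  Word 4: 'green'
  Word 5: 'bag'
  Word 6: 'reads'
  Word 7: 'opened'
  Word 8: 'key'
Total words: 8

8


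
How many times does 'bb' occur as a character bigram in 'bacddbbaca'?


Scanning 'bacddbbaca' for bigram 'bb':
  Position 0: 'ba' -> no
  Position 1: 'ac' -> no
  Position 2: 'cd' -> no
  Position 3: 'dd' -> no
  Position 4: 'db' -> no
  Position 5: 'bb' -> MATCH
  Position 6: 'ba' -> no
  Position 7: 'ac' -> no
  Position 8: 'ca' -> no
Total matches: 1

1


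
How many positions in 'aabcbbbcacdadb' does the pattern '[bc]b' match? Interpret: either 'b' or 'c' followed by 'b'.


Pattern: [bc]b means either 'b' or 'c' followed by 'b'.
Scanning 'aabcbbbcacdadb' position-by-position:
  Pos 0: window 'aa' -> no
  Pos 1: window 'ab' -> no
  Pos 2: window 'bc' -> no
  Pos 3: window 'cb' -> MATCH
  Pos 4: window 'bb' -> MATCH
  Pos 5: window 'bb' -> MATCH
  Pos 6: window 'bc' -> no
  Pos 7: window 'ca' -> no
  Pos 8: window 'ac' -> no
  Pos 9: window 'cd' -> no
  Pos 10: window 'da' -> no
  Pos 11: window 'ad' -> no
  Pos 12: window 'db' -> no
  Pos 13: window 'b' -> no
Total matches: 3

3


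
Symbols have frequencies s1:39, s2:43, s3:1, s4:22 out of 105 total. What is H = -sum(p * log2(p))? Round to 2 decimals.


Computing entropy H = -sum(p_i * log2(p_i)):
  s1: p = 39/105 = 0.3714, -p*log2(p) = 0.5307
  s2: p = 43/105 = 0.4095, -p*log2(p) = 0.5275
  s3: p = 1/105 = 0.0095, -p*log2(p) = 0.0639
  s4: p = 22/105 = 0.2095, -p*log2(p) = 0.4724
H = sum of terms = 1.5945
Rounded to 2 decimals: 1.59

1.59


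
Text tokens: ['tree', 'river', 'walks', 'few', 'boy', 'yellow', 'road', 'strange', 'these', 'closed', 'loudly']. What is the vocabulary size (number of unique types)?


Listing all tokens and tracking unique types:
  Token 1: 'tree' -> NEW (unique so far: 1)
  Token 2: 'river' -> NEW (unique so far: 2)
  Token 3: 'walks' -> NEW (unique so far: 3)
  Token 4: 'few' -> NEW (unique so far: 4)
  Token 5: 'boy' -> NEW (unique so far: 5)
  Token 6: 'yellow' -> NEW (unique so far: 6)
  Token 7: 'road' -> NEW (unique so far: 7)
  Token 8: 'strange' -> NEW (unique so far: 8)
  Token 9: 'these' -> NEW (unique so far: 9)
  Token 10: 'closed' -> NEW (unique so far: 10)
  Token 11: 'loudly' -> NEW (unique so far: 11)
Unique types: ('boy', 'closed', 'few', 'loudly', 'river', 'road', 'strange', 'these', 'tree', 'walks', 'yellow')
Vocabulary size: 11

11


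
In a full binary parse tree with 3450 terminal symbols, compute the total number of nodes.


Leaf nodes (terminals): 3450
Internal nodes = n - 1 = 3450 - 1 = 3449
Total = leaves + internal = 3450 + 3449 = 6899

6899


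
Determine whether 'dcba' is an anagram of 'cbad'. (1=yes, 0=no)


Sort characters of 'dcba': 'abcd'
Sort characters of 'cbad': 'abcd'
Sorted forms match -> they ARE anagrams
Result: 1

1


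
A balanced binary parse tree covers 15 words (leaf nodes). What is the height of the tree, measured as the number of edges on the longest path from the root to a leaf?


In a balanced binary tree with n leaves the deepest leaf is ceil(log2(n)) edges below the root.
log2(15) = 3.9069
ceil(3.9069) = 4
height (edges) = 4

4


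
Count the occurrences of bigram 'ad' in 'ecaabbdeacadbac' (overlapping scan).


Scanning 'ecaabbdeacadbac' for bigram 'ad':
  Position 0: 'ec' -> no
  Position 1: 'ca' -> no
  Position 2: 'aa' -> no
  Position 3: 'ab' -> no
  Position 4: 'bb' -> no
  Position 5: 'bd' -> no
  Position 6: 'de' -> no
  Position 7: 'ea' -> no
  Position 8: 'ac' -> no
  Position 9: 'ca' -> no
  Position 10: 'ad' -> MATCH
  Position 11: 'db' -> no
  Position 12: 'ba' -> no
  Position 13: 'ac' -> no
Total matches: 1

1


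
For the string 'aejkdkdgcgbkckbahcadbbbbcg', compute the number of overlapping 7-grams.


String 'aejkdkdgcgbkckbahcadbbbbcg' has length L = 26.
Number of overlapping n-grams = L - n + 1
Substituting: 26 - 7 + 1 = 20

20


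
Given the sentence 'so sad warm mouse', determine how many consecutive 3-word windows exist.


Word trigrams from [4] words:
  Trigram 1: (so sad warm)
  Trigram 2: (sad warm mouse)
Total word trigrams: 4 - 2 = 2

2


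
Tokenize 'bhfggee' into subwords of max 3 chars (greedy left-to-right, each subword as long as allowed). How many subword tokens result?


'bhfggee' has 7 characters.
Chunking with max size 3:
  Chunk 1: 'bhf' (positions 0-2)
  Chunk 2: 'gge' (positions 3-5)
  Chunk 3: 'e' (positions 6-6)
Total chunks: ceil(7 / 3) = 3

3


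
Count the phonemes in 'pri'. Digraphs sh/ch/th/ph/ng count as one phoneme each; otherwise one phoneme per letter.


Parsing 'pri' greedily, digraphs first:
  'p' -> consonant phoneme (phonemes so far: 1)
  'r' -> consonant phoneme (phonemes so far: 2)
  'i' -> vowel phoneme (phonemes so far: 3)
Total phonemes: 3

3


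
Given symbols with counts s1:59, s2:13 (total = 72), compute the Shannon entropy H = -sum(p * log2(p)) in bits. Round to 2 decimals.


Computing entropy H = -sum(p_i * log2(p_i)):
  s1: p = 59/72 = 0.8194, -p*log2(p) = 0.2354
  s2: p = 13/72 = 0.1806, -p*log2(p) = 0.4459
H = sum of terms = 0.6813
Rounded to 2 decimals: 0.68

0.68


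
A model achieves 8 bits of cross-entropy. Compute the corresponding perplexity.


Perplexity formula: PP = 2^H
H = 8
PP = 2^8
Steps: 2^1 = 2, 2^2 = 4, 2^3 = 8, 2^4 = 16, 2^5 = 32, 2^6 = 64, 2^7 = 128, 2^8 = 256
PP = 256

256


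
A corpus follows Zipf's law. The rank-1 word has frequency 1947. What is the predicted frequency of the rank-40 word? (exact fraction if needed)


Zipf's law: freq(rank) = f1 / rank
f1 = 1947, rank = 40
freq = 1947 / 40
GCD(1947, 40) = 1
Simplified: 1947/40

1947/40


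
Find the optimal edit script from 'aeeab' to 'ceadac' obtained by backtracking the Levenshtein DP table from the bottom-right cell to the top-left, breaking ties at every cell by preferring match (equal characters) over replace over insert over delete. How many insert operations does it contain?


Edit distance = 4. Backtracking from cell (5, 6) with preference match > replace > insert > delete,
then listing the resulting alignment 'aeeab' -> 'ceadac' left to right:
  Step 1: replace a->c
  Step 2: keep 'e'
  Step 3: insert 'a' [insertion #1]
  Step 4: replace e->d
  Step 5: keep 'a'
  Step 6: replace b->c
Total insertions: 1

1


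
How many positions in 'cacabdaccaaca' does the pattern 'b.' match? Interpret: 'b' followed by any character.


Pattern: b. means 'b' followed by any character.
Scanning 'cacabdaccaaca' position-by-position:
  Pos 0: window 'ca' -> no
  Pos 1: window 'ac' -> no
  Pos 2: window 'ca' -> no
  Pos 3: window 'ab' -> no
  Pos 4: window 'bd' -> MATCH
  Pos 5: window 'da' -> no
  Pos 6: window 'ac' -> no
  Pos 7: window 'cc' -> no
  Pos 8: window 'ca' -> no
  Pos 9: window 'aa' -> no
  Pos 10: window 'ac' -> no
  Pos 11: window 'ca' -> no
  Pos 12: window 'a' -> no
Total matches: 1

1


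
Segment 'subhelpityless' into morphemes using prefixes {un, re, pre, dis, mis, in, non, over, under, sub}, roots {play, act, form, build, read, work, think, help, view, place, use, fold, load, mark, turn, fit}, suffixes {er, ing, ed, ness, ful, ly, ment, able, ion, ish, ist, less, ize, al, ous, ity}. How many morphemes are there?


Segmenting 'subhelpityless' against the inventory:
  'sub' -> prefix (morpheme 1)
  'help' -> root (morpheme 2)
  'ity' -> suffix (morpheme 3)
  'less' -> suffix (morpheme 4)
Total morphemes: 4

4


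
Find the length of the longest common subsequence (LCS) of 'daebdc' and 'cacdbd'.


DP table for LCS of 'daebdc' and 'cacdbd':
       c  a  c  d  b  d
    0  0  0  0  0  0  0
  d 0  0  0  0  1  1  1
  a 0  0  1  1  1  1  1
  e 0  0  1  1  1  1  1
  b 0  0  1  1  1  2  2
  d 0  0  1  1  2  2  3
  c 0  1  1  2  2  2  3
LCS: 'dbd'
LCS length = 3

3


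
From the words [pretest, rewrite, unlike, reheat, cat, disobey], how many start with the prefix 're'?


Checking each word for prefix 're':
  'pretest' -> no (count: 0)
  'rewrite' -> YES, starts with 're' (count: 1)
  'unlike' -> no (count: 1)
  'reheat' -> YES, starts with 're' (count: 2)
  'cat' -> no (count: 2)
  'disobey' -> no (count: 2)
Total with prefix 're': 2

2


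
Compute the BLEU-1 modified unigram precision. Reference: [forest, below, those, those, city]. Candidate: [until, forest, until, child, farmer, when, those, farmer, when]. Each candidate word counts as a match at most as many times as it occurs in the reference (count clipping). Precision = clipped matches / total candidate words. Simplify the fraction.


Reference word counts: {'below': 1, 'city': 1, 'forest': 1, 'those': 2}
Checking each candidate word (with clipping):
  'until' -> not in reference -> no match (matches: 0)
  'forest' -> in reference (ref count 1, used 1/1) -> match (matches: 1)
  'until' -> not in reference -> no match (matches: 1)
  'child' -> not in reference -> no match (matches: 1)
  'farmer' -> not in reference -> no match (matches: 1)
  'when' -> not in reference -> no match (matches: 1)
  'those' -> in reference (ref count 2, used 1/2) -> match (matches: 2)
  'farmer' -> not in reference -> no match (matches: 2)
  'when' -> not in reference -> no match (matches: 2)
Clipped matches: 2, Candidate length: 9
Precision = 2/9

2/9


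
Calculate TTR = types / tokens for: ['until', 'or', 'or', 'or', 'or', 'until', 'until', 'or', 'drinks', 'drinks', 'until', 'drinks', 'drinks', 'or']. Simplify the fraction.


Tokens: 14
Unique types: ('drinks', 'or', 'until') = 3
TTR = 3/14
Already in lowest terms.

3/14


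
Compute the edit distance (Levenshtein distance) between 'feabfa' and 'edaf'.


Building DP table for s1='feabfa' (len 6) and s2='edaf' (len 4):
       e  d  a  f
    0  1  2  3  4
  f 1  1  2  3  3
  e 2  1  2  3  4
  a 3  2  2  2  3
  b 4  3  3  3  3
  f 5  4  4  4  3
  a 6  5  5  4  4
Edit distance = dp[6][4] = 4

4


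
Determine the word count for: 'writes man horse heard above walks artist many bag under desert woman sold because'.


Counting words by splitting on spaces:
  Word 1: 'writes'
  Word 2: 'man'
  Word 3: 'horse'
  Word 4: 'heard'
  Word 5: 'above'
  Word 6: 'walks'
  Word 7: 'artist'
  Word 8: 'many'
  Word 9: 'bag'
  Word 10: 'under'
  Word 11: 'desert'
  Word 12: 'woman'
  Word 13: 'sold'
  Word 14: 'because'
Total words: 14

14


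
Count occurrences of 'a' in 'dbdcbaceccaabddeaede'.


Scanning 'dbdcbaceccaabddeaede' for 'a':
  Position 5: 'a' -> MATCH (count: 1)
  Position 10: 'a' -> MATCH (count: 2)
  Position 11: 'a' -> MATCH (count: 3)
  Position 16: 'a' -> MATCH (count: 4)
Total occurrences of 'a': 4

4


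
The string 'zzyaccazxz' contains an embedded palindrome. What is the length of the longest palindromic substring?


Scanning 'zzyaccazxz' for palindromic substrings.
Substring at positions 3-6: 'acca'.
Check: reverse('acca') = 'acca' -> palindrome confirmed.
Neighbouring characters ('y' / 'z') break symmetry, so it cannot extend further.
No longer palindromic substring exists; longest length = 4

4


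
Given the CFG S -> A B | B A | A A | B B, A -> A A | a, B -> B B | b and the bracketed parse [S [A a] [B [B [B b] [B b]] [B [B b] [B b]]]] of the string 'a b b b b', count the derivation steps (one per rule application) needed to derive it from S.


Every bracketed nonterminal node [X ...] in the tree is produced by exactly one rule application.
Reading the tree off as a leftmost derivation:
  Step 1: S  =>  A B   (applied S -> A B)
  Step 2: A B  =>  a B   (applied A -> a)
  Step 3: a B  =>  a B B   (applied B -> B B)
  Step 4: a B B  =>  a B B B   (applied B -> B B)
  Step 5: a B B B  =>  a b B B   (applied B -> b)
  Step 6: a b B B  =>  a b b B   (applied B -> b)
  Step 7: a b b B  =>  a b b B B   (applied B -> B B)
  Step 8: a b b B B  =>  a b b b B   (applied B -> b)
  Step 9: a b b b B  =>  a b b b b   (applied B -> b)
Final yield: a b b b b
Total rewrite steps: 9

9


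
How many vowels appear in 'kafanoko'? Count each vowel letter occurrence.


Scanning each character of 'kafanoko':
  Position 1: 'k' -> consonant (running count: 0)
  Position 2: 'a' -> vowel (running count: 1)
  Position 3: 'f' -> consonant (running count: 1)
  Position 4: 'a' -> vowel (running count: 2)
  Position 5: 'n' -> consonant (running count: 2)
  Position 6: 'o' -> vowel (running count: 3)
  Position 7: 'k' -> consonant (running count: 3)
  Position 8: 'o' -> vowel (running count: 4)
Total vowels: 4

4


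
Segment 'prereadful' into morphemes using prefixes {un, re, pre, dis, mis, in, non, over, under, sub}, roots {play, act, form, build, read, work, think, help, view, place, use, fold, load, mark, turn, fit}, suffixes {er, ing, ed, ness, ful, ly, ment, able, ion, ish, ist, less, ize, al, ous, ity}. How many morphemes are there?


Segmenting 'prereadful' against the inventory:
  'pre' -> prefix (morpheme 1)
  'read' -> root (morpheme 2)
  'ful' -> suffix (morpheme 3)
Total morphemes: 3

3


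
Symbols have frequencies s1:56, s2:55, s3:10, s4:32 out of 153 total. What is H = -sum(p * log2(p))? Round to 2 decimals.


Computing entropy H = -sum(p_i * log2(p_i)):
  s1: p = 56/153 = 0.3660, -p*log2(p) = 0.5307
  s2: p = 55/153 = 0.3595, -p*log2(p) = 0.5306
  s3: p = 10/153 = 0.0654, -p*log2(p) = 0.2572
  s4: p = 32/153 = 0.2092, -p*log2(p) = 0.4721
H = sum of terms = 1.7906
Rounded to 2 decimals: 1.79

1.79


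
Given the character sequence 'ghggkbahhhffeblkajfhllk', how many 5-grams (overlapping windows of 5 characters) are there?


String 'ghggkbahhhffeblkajfhllk' has length L = 23.
Number of overlapping n-grams = L - n + 1
Substituting: 23 - 5 + 1 = 19

19


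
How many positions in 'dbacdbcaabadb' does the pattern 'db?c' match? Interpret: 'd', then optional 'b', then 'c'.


Pattern: db?c means 'd', then optional 'b', then 'c'.
Scanning 'dbacdbcaabadb' position-by-position:
  Pos 0: window 'dba' -> no
  Pos 1: window 'bac' -> no
  Pos 2: window 'acd' -> no
  Pos 3: window 'cdb' -> no
  Pos 4: window 'dbc' -> MATCH
  Pos 5: window 'bca' -> no
  Pos 6: window 'caa' -> no
  Pos 7: window 'aab' -> no
  Pos 8: window 'aba' -> no
  Pos 9: window 'bad' -> no
  Pos 10: window 'adb' -> no
  Pos 11: window 'db' -> no
  Pos 12: window 'b' -> no
Total matches: 1

1


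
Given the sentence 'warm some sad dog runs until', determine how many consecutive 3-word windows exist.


Word trigrams from [6] words:
  Trigram 1: (warm some sad)
  Trigram 2: (some sad dog)
  Trigram 3: (sad dog runs)
  Trigram 4: (dog runs until)
Total word trigrams: 6 - 2 = 4

4


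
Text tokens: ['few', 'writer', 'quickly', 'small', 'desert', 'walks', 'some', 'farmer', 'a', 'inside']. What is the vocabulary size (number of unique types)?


Listing all tokens and tracking unique types:
  Token 1: 'few' -> NEW (unique so far: 1)
  Token 2: 'writer' -> NEW (unique so far: 2)
  Token 3: 'quickly' -> NEW (unique so far: 3)
  Token 4: 'small' -> NEW (unique so far: 4)
  Token 5: 'desert' -> NEW (unique so far: 5)
  Token 6: 'walks' -> NEW (unique so far: 6)
  Token 7: 'some' -> NEW (unique so far: 7)
  Token 8: 'farmer' -> NEW (unique so far: 8)
  Token 9: 'a' -> NEW (unique so far: 9)
  Token 10: 'inside' -> NEW (unique so far: 10)
Unique types: ('a', 'desert', 'farmer', 'few', 'inside', 'quickly', 'small', 'some', 'walks', 'writer')
Vocabulary size: 10

10


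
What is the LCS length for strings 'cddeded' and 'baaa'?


DP table for LCS of 'cddeded' and 'baaa':
       b  a  a  a
    0  0  0  0  0
  c 0  0  0  0  0
  d 0  0  0  0  0
  d 0  0  0  0  0
  e 0  0  0  0  0
  d 0  0  0  0  0
  e 0  0  0  0  0
  d 0  0  0  0  0
LCS length = 0

0


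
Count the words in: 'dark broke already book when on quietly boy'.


Counting words by splitting on spaces:
  Word 1: 'dark'
  Word 2: 'broke'
  Word 3: 'already'
  Word 4: 'book'
  Word 5: 'when'
  Word 6: 'on'
  Word 7: 'quietly'
  Word 8: 'boy'
Total words: 8

8


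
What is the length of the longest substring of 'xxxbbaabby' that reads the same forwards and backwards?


Scanning 'xxxbbaabby' for palindromic substrings.
Substring at positions 3-8: 'bbaabb'.
Check: reverse('bbaabb') = 'bbaabb' -> palindrome confirmed.
Neighbouring characters ('x' / 'y') break symmetry, so it cannot extend further.
No longer palindromic substring exists; longest length = 6

6


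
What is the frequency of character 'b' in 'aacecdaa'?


Scanning 'aacecdaa' for 'b':
  No matches found.
Total occurrences of 'b': 0

0


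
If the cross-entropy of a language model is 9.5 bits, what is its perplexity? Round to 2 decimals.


Perplexity formula: PP = 2^H
H = 9.5
PP = 2^9.5
Decompose: 2^9.5 = 2^9 * 2^0.5 = 2^9 * sqrt(2)
2^9 = 512, sqrt(2) ~ 1.4142136
PP ~ 512 * 1.4142136 = 724.0773632
Rounded to 2 decimals: 724.08

724.08


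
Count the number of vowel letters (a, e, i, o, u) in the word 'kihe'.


Scanning each character of 'kihe':
  Position 1: 'k' -> consonant (running count: 0)
  Position 2: 'i' -> vowel (running count: 1)
  Position 3: 'h' -> consonant (running count: 1)
  Position 4: 'e' -> vowel (running count: 2)
Total vowels: 2

2


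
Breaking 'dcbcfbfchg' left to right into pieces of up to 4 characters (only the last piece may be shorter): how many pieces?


'dcbcfbfchg' has 10 characters.
Chunking with max size 4:
  Chunk 1: 'dcbc' (positions 0-3)
  Chunk 2: 'fbfc' (positions 4-7)
  Chunk 3: 'hg' (positions 8-9)
Total chunks: ceil(10 / 4) = 3

3


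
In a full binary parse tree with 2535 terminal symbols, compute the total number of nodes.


Leaf nodes (terminals): 2535
Internal nodes = n - 1 = 2535 - 1 = 2534
Total = leaves + internal = 2535 + 2534 = 5069

5069


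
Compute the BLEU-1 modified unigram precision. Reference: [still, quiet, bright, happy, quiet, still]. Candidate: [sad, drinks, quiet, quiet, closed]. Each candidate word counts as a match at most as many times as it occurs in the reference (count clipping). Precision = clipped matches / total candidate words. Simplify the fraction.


Reference word counts: {'bright': 1, 'happy': 1, 'quiet': 2, 'still': 2}
Checking each candidate word (with clipping):
  'sad' -> not in reference -> no match (matches: 0)
  'drinks' -> not in reference -> no match (matches: 0)
  'quiet' -> in reference (ref count 2, used 1/2) -> match (matches: 1)
  'quiet' -> in reference (ref count 2, used 2/2) -> match (matches: 2)
  'closed' -> not in reference -> no match (matches: 2)
Clipped matches: 2, Candidate length: 5
Precision = 2/5

2/5


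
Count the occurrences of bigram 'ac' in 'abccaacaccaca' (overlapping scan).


Scanning 'abccaacaccaca' for bigram 'ac':
  Position 0: 'ab' -> no
  Position 1: 'bc' -> no
  Position 2: 'cc' -> no
  Position 3: 'ca' -> no
  Position 4: 'aa' -> no
  Position 5: 'ac' -> MATCH
  Position 6: 'ca' -> no
  Position 7: 'ac' -> MATCH
  Position 8: 'cc' -> no
  Position 9: 'ca' -> no
  Position 10: 'ac' -> MATCH
  Position 11: 'ca' -> no
Total matches: 3

3


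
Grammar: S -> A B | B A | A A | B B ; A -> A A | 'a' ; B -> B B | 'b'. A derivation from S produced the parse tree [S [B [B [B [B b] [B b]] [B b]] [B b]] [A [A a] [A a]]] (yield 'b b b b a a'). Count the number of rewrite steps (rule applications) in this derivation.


Every bracketed nonterminal node [X ...] in the tree is produced by exactly one rule application.
Reading the tree off as a leftmost derivation:
  Step 1: S  =>  B A   (applied S -> B A)
  Step 2: B A  =>  B B A   (applied B -> B B)
  Step 3: B B A  =>  B B B A   (applied B -> B B)
  Step 4: B B B A  =>  B B B B A   (applied B -> B B)
  Step 5: B B B B A  =>  b B B B A   (applied B -> b)
  Step 6: b B B B A  =>  b b B B A   (applied B -> b)
  Step 7: b b B B A  =>  b b b B A   (applied B -> b)
  Step 8: b b b B A  =>  b b b b A   (applied B -> b)
  Step 9: b b b b A  =>  b b b b A A   (applied A -> A A)
  Step 10: b b b b A A  =>  b b b b a A   (applied A -> a)
  Step 11: b b b b a A  =>  b b b b a a   (applied A -> a)
Final yield: b b b b a a
Total rewrite steps: 11

11


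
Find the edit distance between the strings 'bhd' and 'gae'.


Building DP table for s1='bhd' (len 3) and s2='gae' (len 3):
       g  a  e
    0  1  2  3
  b 1  1  2  3
  h 2  2  2  3
  d 3  3  3  3
Edit distance = dp[3][3] = 3

3


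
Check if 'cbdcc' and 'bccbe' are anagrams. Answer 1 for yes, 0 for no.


Sort characters of 'cbdcc': 'bcccd'
Sort characters of 'bccbe': 'bbcce'
Sorted forms differ -> they are NOT anagrams
Result: 0

0


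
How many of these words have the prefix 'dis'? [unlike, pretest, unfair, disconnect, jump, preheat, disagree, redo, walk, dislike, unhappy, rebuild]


Checking each word for prefix 'dis':
  'unlike' -> no (count: 0)
  'pretest' -> no (count: 0)
  'unfair' -> no (count: 0)
  'disconnect' -> YES, starts with 'dis' (count: 1)
  'jump' -> no (count: 1)
  'preheat' -> no (count: 1)
  'disagree' -> YES, starts with 'dis' (count: 2)
  'redo' -> no (count: 2)
  'walk' -> no (count: 2)
  'dislike' -> YES, starts with 'dis' (count: 3)
  'unhappy' -> no (count: 3)
  'rebuild' -> no (count: 3)
Total with prefix 'dis': 3

3


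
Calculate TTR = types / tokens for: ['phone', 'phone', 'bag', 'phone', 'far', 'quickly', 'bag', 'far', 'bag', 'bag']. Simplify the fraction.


Tokens: 10
Unique types: ('bag', 'far', 'phone', 'quickly') = 4
TTR = 4/10
Simplify: divide both by 2 -> 2/5
TTR = 2/5

2/5


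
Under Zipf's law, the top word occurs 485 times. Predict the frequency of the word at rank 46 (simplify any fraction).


Zipf's law: freq(rank) = f1 / rank
f1 = 485, rank = 46
freq = 485 / 46
GCD(485, 46) = 1
Simplified: 485/46

485/46


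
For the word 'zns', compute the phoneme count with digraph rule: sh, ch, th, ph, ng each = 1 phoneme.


Parsing 'zns' greedily, digraphs first:
  'z' -> consonant phoneme (phonemes so far: 1)
  'n' -> consonant phoneme (phonemes so far: 2)
  's' -> consonant phoneme (phonemes so far: 3)
Total phonemes: 3

3


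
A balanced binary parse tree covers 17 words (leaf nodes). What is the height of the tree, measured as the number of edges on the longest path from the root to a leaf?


In a balanced binary tree with n leaves the deepest leaf is ceil(log2(n)) edges below the root.
log2(17) = 4.0875
ceil(4.0875) = 5
height (edges) = 5

5


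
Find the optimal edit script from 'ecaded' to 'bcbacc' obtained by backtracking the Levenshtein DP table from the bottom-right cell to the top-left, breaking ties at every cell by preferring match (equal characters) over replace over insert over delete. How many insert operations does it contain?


Edit distance = 5. Backtracking from cell (6, 6) with preference match > replace > insert > delete,
then listing the resulting alignment 'ecaded' -> 'bcbacc' left to right:
  Step 1: replace e->b
  Step 2: keep 'c'
  Step 3: replace a->b
  Step 4: replace d->a
  Step 5: replace e->c
  Step 6: replace d->c
Total insertions: 0

0


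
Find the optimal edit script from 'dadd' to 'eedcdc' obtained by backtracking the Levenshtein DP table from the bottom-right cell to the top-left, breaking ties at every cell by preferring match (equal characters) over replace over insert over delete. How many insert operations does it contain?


Edit distance = 4. Backtracking from cell (4, 6) with preference match > replace > insert > delete,
then listing the resulting alignment 'dadd' -> 'eedcdc' left to right:
  Step 1: insert 'e' [insertion #1]
  Step 2: insert 'e' [insertion #2]
  Step 3: keep 'd'
  Step 4: replace a->c
  Step 5: keep 'd'
  Step 6: replace d->c
Total insertions: 2

2


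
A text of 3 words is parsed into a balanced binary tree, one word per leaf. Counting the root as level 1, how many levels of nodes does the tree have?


In a balanced binary tree with n leaves the deepest leaf is ceil(log2(n)) edges below the root,
so counting node levels inclusive of root and leaves gives ceil(log2(n)) + 1 levels.
log2(3) = 1.5850
ceil(1.5850) = 2
levels = 2 + 1 = 3

3


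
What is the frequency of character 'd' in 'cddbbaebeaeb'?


Scanning 'cddbbaebeaeb' for 'd':
  Position 1: 'd' -> MATCH (count: 1)
  Position 2: 'd' -> MATCH (count: 2)
Total occurrences of 'd': 2

2


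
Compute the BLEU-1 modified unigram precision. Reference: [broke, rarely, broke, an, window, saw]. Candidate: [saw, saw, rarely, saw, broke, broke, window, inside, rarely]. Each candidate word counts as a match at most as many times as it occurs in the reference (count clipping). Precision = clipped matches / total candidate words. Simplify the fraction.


Reference word counts: {'an': 1, 'broke': 2, 'rarely': 1, 'saw': 1, 'window': 1}
Checking each candidate word (with clipping):
  'saw' -> in reference (ref count 1, used 1/1) -> match (matches: 1)
  'saw' -> ref count 1 already used up (1/1) -> clipped, no match (matches: 1)
  'rarely' -> in reference (ref count 1, used 1/1) -> match (matches: 2)
  'saw' -> ref count 1 already used up (1/1) -> clipped, no match (matches: 2)
  'broke' -> in reference (ref count 2, used 1/2) -> match (matches: 3)
  'broke' -> in reference (ref count 2, used 2/2) -> match (matches: 4)
  'window' -> in reference (ref count 1, used 1/1) -> match (matches: 5)
  'inside' -> not in reference -> no match (matches: 5)
  'rarely' -> ref count 1 already used up (1/1) -> clipped, no match (matches: 5)
Clipped matches: 5, Candidate length: 9
Precision = 5/9

5/9


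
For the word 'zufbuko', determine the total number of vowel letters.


Scanning each character of 'zufbuko':
  Position 1: 'z' -> consonant (running count: 0)
  Position 2: 'u' -> vowel (running count: 1)
  Position 3: 'f' -> consonant (running count: 1)
  Position 4: 'b' -> consonant (running count: 1)
  Position 5: 'u' -> vowel (running count: 2)
  Position 6: 'k' -> consonant (running count: 2)
  Position 7: 'o' -> vowel (running count: 3)
Total vowels: 3

3


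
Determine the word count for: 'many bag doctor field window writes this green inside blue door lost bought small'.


Counting words by splitting on spaces:
  Word 1: 'many'
  Word 2: 'bag'
  Word 3: 'doctor'
  Word 4: 'field'
  Word 5: 'window'
  Word 6: 'writes'
  Word 7: 'this'
  Word 8: 'green'
  Word 9: 'inside'
  Word 10: 'blue'
  Word 11: 'door'
  Word 12: 'lost'
  Word 13: 'bought'
  Word 14: 'small'
Total words: 14

14
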